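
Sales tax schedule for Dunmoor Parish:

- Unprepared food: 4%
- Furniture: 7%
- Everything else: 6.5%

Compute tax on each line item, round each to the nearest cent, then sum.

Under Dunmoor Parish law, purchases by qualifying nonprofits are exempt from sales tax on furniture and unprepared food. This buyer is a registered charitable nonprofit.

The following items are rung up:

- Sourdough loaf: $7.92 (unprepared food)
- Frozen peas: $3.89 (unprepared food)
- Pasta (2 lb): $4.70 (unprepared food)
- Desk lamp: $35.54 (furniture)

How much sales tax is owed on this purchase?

Sourdough loaf $7.92: unprepared food, buyer-exempt → 0% → $0.00
Frozen peas $3.89: unprepared food, buyer-exempt → 0% → $0.00
Pasta (2 lb) $4.70: unprepared food, buyer-exempt → 0% → $0.00
Desk lamp $35.54: furniture, buyer-exempt → 0% → $0.00
Total tax = $0.00

$0.00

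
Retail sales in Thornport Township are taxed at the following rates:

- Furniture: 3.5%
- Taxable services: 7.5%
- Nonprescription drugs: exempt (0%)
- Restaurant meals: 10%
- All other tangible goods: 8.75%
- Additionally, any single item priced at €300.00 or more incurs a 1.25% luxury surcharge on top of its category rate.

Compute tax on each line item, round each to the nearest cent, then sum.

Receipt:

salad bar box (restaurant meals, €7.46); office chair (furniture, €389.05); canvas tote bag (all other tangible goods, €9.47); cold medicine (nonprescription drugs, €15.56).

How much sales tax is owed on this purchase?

€20.06

Salad bar box €7.46: restaurant meals → 10% → €0.75
Office chair €389.05: furniture → 3.5% + 1.25% surcharge = 4.75% → €18.48
Canvas tote bag €9.47: all other tangible goods → 8.75% → €0.83
Cold medicine €15.56: nonprescription drugs → 0% → €0.00
Total tax = €0.75 + €18.48 + €0.83 = €20.06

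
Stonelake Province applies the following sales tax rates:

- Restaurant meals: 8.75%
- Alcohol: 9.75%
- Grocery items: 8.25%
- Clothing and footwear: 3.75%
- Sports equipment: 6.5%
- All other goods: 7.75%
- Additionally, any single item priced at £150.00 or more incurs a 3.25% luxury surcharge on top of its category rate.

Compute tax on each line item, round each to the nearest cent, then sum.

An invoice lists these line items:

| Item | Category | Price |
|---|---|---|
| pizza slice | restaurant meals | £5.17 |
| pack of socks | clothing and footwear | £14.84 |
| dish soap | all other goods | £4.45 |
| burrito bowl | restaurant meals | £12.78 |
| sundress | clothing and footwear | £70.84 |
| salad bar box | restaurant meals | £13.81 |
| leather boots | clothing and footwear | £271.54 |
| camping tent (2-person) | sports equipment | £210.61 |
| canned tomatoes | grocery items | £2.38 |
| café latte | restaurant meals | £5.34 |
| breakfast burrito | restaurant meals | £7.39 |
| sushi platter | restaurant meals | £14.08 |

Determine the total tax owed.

£48.43

Pizza slice £5.17: restaurant meals → 8.75% → £0.45
Pack of socks £14.84: clothing and footwear → 3.75% → £0.56
Dish soap £4.45: all other goods → 7.75% → £0.34
Burrito bowl £12.78: restaurant meals → 8.75% → £1.12
Sundress £70.84: clothing and footwear → 3.75% → £2.66
Salad bar box £13.81: restaurant meals → 8.75% → £1.21
Leather boots £271.54: clothing and footwear → 3.75% + 3.25% surcharge = 7% → £19.01
Camping tent (2-person) £210.61: sports equipment → 6.5% + 3.25% surcharge = 9.75% → £20.53
Canned tomatoes £2.38: grocery items → 8.25% → £0.20
Café latte £5.34: restaurant meals → 8.75% → £0.47
Breakfast burrito £7.39: restaurant meals → 8.75% → £0.65
Sushi platter £14.08: restaurant meals → 8.75% → £1.23
Total tax = £0.45 + £0.56 + £0.34 + £1.12 + £2.66 + £1.21 + £19.01 + £20.53 + £0.20 + £0.47 + £0.65 + £1.23 = £48.43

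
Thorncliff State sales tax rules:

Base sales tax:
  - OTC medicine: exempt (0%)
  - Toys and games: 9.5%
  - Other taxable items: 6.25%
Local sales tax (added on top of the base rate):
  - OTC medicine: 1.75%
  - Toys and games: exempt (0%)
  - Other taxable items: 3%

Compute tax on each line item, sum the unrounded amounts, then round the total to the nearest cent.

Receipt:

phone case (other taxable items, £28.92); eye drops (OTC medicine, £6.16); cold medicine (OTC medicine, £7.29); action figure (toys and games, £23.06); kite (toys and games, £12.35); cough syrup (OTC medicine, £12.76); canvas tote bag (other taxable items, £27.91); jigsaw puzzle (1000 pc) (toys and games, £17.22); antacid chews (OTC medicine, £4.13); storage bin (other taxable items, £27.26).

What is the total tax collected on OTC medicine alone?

Eye drops £6.16: OTC medicine → 0% + 1.75% local = 1.75% → £0.1078
Cold medicine £7.29: OTC medicine → 0% + 1.75% local = 1.75% → £0.127575
Cough syrup £12.76: OTC medicine → 0% + 1.75% local = 1.75% → £0.2233
Antacid chews £4.13: OTC medicine → 0% + 1.75% local = 1.75% → £0.072275
Tax on OTC medicine: unrounded sum = £0.53095 → £0.53

£0.53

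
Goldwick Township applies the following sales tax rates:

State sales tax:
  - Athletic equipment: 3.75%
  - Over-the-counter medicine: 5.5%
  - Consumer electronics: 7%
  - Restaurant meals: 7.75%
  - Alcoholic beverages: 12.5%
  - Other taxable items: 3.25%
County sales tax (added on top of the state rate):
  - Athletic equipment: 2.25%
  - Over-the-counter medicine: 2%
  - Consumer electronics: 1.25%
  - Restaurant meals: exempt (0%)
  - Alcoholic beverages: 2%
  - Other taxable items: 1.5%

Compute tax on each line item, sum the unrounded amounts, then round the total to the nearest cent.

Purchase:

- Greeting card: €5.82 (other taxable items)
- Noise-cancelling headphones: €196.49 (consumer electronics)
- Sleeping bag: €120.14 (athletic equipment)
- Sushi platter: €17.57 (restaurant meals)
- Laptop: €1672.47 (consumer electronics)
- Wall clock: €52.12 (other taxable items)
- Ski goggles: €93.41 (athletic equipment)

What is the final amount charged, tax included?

Greeting card €5.82: other taxable items → 3.25% + 1.5% county = 4.75% → €0.27645
Noise-cancelling headphones €196.49: consumer electronics → 7% + 1.25% county = 8.25% → €16.210425
Sleeping bag €120.14: athletic equipment → 3.75% + 2.25% county = 6% → €7.2084
Sushi platter €17.57: restaurant meals → 7.75% + 0% county = 7.75% → €1.361675
Laptop €1672.47: consumer electronics → 7% + 1.25% county = 8.25% → €137.978775
Wall clock €52.12: other taxable items → 3.25% + 1.5% county = 4.75% → €2.4757
Ski goggles €93.41: athletic equipment → 3.75% + 2.25% county = 6% → €5.6046
Subtotal = €2158.02; unrounded tax = €171.116025 → €171.12; total due = €2329.14

€2329.14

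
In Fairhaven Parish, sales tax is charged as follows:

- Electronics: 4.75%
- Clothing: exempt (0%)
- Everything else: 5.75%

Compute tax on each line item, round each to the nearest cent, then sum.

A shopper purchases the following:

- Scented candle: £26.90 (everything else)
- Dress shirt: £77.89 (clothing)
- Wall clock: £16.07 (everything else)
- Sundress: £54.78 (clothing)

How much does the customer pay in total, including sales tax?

Scented candle £26.90: everything else → 5.75% → £1.55
Dress shirt £77.89: clothing → 0% → £0.00
Wall clock £16.07: everything else → 5.75% → £0.92
Sundress £54.78: clothing → 0% → £0.00
Subtotal = £175.64; tax = £2.47; total due = £178.11

£178.11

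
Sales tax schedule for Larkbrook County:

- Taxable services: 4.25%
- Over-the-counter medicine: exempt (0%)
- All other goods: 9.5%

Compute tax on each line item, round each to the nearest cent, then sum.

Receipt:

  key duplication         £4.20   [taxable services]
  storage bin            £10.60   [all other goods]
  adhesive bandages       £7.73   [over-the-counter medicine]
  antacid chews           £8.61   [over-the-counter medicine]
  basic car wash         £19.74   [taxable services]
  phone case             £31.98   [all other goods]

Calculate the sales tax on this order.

Key duplication £4.20: taxable services → 4.25% → £0.18
Storage bin £10.60: all other goods → 9.5% → £1.01
Adhesive bandages £7.73: over-the-counter medicine → 0% → £0.00
Antacid chews £8.61: over-the-counter medicine → 0% → £0.00
Basic car wash £19.74: taxable services → 4.25% → £0.84
Phone case £31.98: all other goods → 9.5% → £3.04
Total tax = £0.18 + £1.01 + £0.84 + £3.04 = £5.07

£5.07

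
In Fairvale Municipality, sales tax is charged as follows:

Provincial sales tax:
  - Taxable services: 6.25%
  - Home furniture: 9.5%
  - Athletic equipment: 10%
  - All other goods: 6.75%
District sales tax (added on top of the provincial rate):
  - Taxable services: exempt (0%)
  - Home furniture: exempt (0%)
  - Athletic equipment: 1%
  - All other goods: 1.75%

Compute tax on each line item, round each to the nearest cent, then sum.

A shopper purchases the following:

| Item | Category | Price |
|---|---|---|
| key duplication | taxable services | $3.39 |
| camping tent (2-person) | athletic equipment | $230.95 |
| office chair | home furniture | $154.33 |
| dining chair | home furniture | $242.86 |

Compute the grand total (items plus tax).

Key duplication $3.39: taxable services → 6.25% + 0% district = 6.25% → $0.21
Camping tent (2-person) $230.95: athletic equipment → 10% + 1% district = 11% → $25.40
Office chair $154.33: home furniture → 9.5% + 0% district = 9.5% → $14.66
Dining chair $242.86: home furniture → 9.5% + 0% district = 9.5% → $23.07
Subtotal = $631.53; tax = $63.34; total due = $694.87

$694.87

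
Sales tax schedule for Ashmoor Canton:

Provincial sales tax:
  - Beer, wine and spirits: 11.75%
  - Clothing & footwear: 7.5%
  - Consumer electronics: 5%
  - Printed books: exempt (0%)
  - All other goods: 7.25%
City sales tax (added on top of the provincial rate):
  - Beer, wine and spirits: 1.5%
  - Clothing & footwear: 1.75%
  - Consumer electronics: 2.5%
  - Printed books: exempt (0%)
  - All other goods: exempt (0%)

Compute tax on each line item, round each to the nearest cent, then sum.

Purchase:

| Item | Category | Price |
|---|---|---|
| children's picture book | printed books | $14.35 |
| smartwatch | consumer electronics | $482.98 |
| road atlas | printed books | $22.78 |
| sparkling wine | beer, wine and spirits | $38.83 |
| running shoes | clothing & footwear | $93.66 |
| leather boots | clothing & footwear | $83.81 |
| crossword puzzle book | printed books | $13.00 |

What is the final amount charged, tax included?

$807.18

Children's picture book $14.35: printed books → 0% + 0% city = 0% → $0.00
Smartwatch $482.98: consumer electronics → 5% + 2.5% city = 7.5% → $36.22
Road atlas $22.78: printed books → 0% + 0% city = 0% → $0.00
Sparkling wine $38.83: beer, wine and spirits → 11.75% + 1.5% city = 13.25% → $5.14
Running shoes $93.66: clothing & footwear → 7.5% + 1.75% city = 9.25% → $8.66
Leather boots $83.81: clothing & footwear → 7.5% + 1.75% city = 9.25% → $7.75
Crossword puzzle book $13.00: printed books → 0% + 0% city = 0% → $0.00
Subtotal = $749.41; tax = $57.77; total due = $807.18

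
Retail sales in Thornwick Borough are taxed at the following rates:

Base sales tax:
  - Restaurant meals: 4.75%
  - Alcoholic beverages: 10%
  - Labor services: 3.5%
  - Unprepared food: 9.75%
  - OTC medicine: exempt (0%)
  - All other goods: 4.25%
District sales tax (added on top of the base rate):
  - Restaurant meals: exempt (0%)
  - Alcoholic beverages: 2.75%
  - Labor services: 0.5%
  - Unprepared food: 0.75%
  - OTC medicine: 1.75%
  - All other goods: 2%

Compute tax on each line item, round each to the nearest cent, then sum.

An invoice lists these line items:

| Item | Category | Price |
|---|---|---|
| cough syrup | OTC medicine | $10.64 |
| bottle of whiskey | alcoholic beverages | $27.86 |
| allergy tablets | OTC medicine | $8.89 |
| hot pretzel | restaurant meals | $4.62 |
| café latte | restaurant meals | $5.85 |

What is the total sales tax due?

Cough syrup $10.64: OTC medicine → 0% + 1.75% district = 1.75% → $0.19
Bottle of whiskey $27.86: alcoholic beverages → 10% + 2.75% district = 12.75% → $3.55
Allergy tablets $8.89: OTC medicine → 0% + 1.75% district = 1.75% → $0.16
Hot pretzel $4.62: restaurant meals → 4.75% + 0% district = 4.75% → $0.22
Café latte $5.85: restaurant meals → 4.75% + 0% district = 4.75% → $0.28
Total tax = $0.19 + $3.55 + $0.16 + $0.22 + $0.28 = $4.40

$4.40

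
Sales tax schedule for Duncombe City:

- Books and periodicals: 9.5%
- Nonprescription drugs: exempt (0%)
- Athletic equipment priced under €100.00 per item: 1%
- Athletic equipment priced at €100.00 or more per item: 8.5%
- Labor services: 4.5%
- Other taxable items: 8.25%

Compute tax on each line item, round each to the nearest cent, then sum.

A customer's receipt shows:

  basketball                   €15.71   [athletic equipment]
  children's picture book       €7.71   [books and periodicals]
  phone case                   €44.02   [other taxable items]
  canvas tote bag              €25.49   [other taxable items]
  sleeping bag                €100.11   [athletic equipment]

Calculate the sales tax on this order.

€15.13

Basketball €15.71: athletic equipment, under €100.00 → 1% → €0.16
Children's picture book €7.71: books and periodicals → 9.5% → €0.73
Phone case €44.02: other taxable items → 8.25% → €3.63
Canvas tote bag €25.49: other taxable items → 8.25% → €2.10
Sleeping bag €100.11: athletic equipment, €100.00 or more → 8.5% → €8.51
Total tax = €0.16 + €0.73 + €3.63 + €2.10 + €8.51 = €15.13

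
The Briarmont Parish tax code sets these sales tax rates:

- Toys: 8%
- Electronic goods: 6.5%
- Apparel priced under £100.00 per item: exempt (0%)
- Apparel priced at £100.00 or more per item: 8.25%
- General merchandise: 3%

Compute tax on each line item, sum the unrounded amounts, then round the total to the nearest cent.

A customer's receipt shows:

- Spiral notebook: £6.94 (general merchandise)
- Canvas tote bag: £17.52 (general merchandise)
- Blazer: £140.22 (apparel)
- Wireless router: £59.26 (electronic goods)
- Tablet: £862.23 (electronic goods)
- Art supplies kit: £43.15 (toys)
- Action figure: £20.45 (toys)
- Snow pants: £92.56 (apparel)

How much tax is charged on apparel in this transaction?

Blazer £140.22: apparel, £100.00 or more → 8.25% → £11.56815
Snow pants £92.56: apparel, under £100.00 → 0% → £0.00
Tax on apparel: unrounded sum = £11.56815 → £11.57

£11.57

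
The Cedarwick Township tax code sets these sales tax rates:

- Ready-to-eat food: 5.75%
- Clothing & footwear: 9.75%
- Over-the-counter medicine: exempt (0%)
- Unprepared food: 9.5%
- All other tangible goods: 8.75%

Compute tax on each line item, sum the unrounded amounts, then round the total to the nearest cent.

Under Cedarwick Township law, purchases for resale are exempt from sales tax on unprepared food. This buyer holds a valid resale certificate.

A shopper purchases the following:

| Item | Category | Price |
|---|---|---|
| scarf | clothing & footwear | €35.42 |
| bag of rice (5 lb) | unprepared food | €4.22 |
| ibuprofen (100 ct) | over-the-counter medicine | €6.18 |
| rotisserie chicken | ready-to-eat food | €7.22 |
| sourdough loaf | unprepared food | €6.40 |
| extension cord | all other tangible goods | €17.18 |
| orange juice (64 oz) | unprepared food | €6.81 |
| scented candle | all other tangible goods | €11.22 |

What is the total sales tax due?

Scarf €35.42: clothing & footwear → 9.75% → €3.45345
Bag of rice (5 lb) €4.22: unprepared food, buyer-exempt → 0% → €0.00
Ibuprofen (100 ct) €6.18: over-the-counter medicine → 0% → €0.00
Rotisserie chicken €7.22: ready-to-eat food → 5.75% → €0.41515
Sourdough loaf €6.40: unprepared food, buyer-exempt → 0% → €0.00
Extension cord €17.18: all other tangible goods → 8.75% → €1.50325
Orange juice (64 oz) €6.81: unprepared food, buyer-exempt → 0% → €0.00
Scented candle €11.22: all other tangible goods → 8.75% → €0.98175
Unrounded tax sum = €6.3536 → €6.35

€6.35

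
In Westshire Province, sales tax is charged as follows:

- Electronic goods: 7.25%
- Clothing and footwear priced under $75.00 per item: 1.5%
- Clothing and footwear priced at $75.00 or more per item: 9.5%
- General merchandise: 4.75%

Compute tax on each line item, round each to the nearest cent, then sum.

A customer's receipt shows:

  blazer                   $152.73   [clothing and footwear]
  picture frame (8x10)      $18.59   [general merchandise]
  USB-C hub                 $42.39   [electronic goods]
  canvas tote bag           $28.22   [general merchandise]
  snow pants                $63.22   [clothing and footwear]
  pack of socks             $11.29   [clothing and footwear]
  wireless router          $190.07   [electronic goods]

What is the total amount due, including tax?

Blazer $152.73: clothing and footwear, $75.00 or more → 9.5% → $14.51
Picture frame (8x10) $18.59: general merchandise → 4.75% → $0.88
USB-C hub $42.39: electronic goods → 7.25% → $3.07
Canvas tote bag $28.22: general merchandise → 4.75% → $1.34
Snow pants $63.22: clothing and footwear, under $75.00 → 1.5% → $0.95
Pack of socks $11.29: clothing and footwear, under $75.00 → 1.5% → $0.17
Wireless router $190.07: electronic goods → 7.25% → $13.78
Subtotal = $506.51; tax = $34.70; total due = $541.21

$541.21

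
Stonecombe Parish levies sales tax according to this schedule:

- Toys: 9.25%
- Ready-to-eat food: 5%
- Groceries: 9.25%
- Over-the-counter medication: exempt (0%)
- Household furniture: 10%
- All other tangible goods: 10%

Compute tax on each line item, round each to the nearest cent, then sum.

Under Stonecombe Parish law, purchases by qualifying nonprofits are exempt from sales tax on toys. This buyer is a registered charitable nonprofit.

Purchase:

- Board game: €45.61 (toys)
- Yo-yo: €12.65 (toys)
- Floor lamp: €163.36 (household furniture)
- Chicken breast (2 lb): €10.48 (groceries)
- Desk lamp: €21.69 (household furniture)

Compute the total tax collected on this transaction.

Board game €45.61: toys, buyer-exempt → 0% → €0.00
Yo-yo €12.65: toys, buyer-exempt → 0% → €0.00
Floor lamp €163.36: household furniture → 10% → €16.34
Chicken breast (2 lb) €10.48: groceries → 9.25% → €0.97
Desk lamp €21.69: household furniture → 10% → €2.17
Total tax = €16.34 + €0.97 + €2.17 = €19.48

€19.48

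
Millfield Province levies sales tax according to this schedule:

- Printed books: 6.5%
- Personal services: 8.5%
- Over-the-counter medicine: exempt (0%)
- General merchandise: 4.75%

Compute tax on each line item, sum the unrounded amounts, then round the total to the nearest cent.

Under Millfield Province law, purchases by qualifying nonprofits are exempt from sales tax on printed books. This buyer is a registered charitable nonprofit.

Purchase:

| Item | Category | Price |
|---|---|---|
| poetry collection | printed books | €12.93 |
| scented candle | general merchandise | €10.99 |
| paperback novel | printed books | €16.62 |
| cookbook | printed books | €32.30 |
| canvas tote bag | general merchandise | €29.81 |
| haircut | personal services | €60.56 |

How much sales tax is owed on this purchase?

Poetry collection €12.93: printed books, buyer-exempt → 0% → €0.00
Scented candle €10.99: general merchandise → 4.75% → €0.522025
Paperback novel €16.62: printed books, buyer-exempt → 0% → €0.00
Cookbook €32.30: printed books, buyer-exempt → 0% → €0.00
Canvas tote bag €29.81: general merchandise → 4.75% → €1.415975
Haircut €60.56: personal services → 8.5% → €5.1476
Unrounded tax sum = €7.0856 → €7.09

€7.09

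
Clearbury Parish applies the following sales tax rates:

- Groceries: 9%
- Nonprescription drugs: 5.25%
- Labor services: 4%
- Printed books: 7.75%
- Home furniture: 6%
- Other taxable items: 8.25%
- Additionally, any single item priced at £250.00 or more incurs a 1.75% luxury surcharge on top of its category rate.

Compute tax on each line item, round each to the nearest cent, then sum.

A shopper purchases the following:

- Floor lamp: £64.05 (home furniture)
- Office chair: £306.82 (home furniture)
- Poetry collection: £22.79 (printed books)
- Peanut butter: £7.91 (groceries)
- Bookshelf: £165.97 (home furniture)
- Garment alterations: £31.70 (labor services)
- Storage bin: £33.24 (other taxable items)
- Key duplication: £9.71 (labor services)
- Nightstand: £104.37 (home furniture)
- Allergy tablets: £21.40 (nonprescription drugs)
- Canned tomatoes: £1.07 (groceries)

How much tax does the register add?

£51.94

Floor lamp £64.05: home furniture → 6% → £3.84
Office chair £306.82: home furniture → 6% + 1.75% surcharge = 7.75% → £23.78
Poetry collection £22.79: printed books → 7.75% → £1.77
Peanut butter £7.91: groceries → 9% → £0.71
Bookshelf £165.97: home furniture → 6% → £9.96
Garment alterations £31.70: labor services → 4% → £1.27
Storage bin £33.24: other taxable items → 8.25% → £2.74
Key duplication £9.71: labor services → 4% → £0.39
Nightstand £104.37: home furniture → 6% → £6.26
Allergy tablets £21.40: nonprescription drugs → 5.25% → £1.12
Canned tomatoes £1.07: groceries → 9% → £0.10
Total tax = £3.84 + £23.78 + £1.77 + £0.71 + £9.96 + £1.27 + £2.74 + £0.39 + £6.26 + £1.12 + £0.10 = £51.94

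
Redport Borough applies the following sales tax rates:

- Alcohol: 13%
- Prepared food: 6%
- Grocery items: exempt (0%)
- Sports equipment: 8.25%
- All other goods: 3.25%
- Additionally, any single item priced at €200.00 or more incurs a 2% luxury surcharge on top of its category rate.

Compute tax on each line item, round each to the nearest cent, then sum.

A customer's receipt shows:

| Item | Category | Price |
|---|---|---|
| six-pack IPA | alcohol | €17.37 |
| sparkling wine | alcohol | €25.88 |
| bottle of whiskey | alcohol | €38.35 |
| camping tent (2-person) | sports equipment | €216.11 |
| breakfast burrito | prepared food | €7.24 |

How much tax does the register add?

€33.19

Six-pack IPA €17.37: alcohol → 13% → €2.26
Sparkling wine €25.88: alcohol → 13% → €3.36
Bottle of whiskey €38.35: alcohol → 13% → €4.99
Camping tent (2-person) €216.11: sports equipment → 8.25% + 2% surcharge = 10.25% → €22.15
Breakfast burrito €7.24: prepared food → 6% → €0.43
Total tax = €2.26 + €3.36 + €4.99 + €22.15 + €0.43 = €33.19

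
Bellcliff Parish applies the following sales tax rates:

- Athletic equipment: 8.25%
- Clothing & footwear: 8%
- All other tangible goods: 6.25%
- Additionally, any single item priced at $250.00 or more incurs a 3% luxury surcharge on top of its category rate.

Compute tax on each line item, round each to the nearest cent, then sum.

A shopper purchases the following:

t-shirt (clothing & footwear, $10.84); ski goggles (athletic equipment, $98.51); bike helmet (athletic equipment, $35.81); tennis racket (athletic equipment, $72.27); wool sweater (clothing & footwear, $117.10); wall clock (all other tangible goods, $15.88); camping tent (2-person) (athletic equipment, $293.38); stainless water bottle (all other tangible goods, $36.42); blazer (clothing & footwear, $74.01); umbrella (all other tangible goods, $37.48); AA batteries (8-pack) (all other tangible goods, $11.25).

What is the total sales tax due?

T-shirt $10.84: clothing & footwear → 8% → $0.87
Ski goggles $98.51: athletic equipment → 8.25% → $8.13
Bike helmet $35.81: athletic equipment → 8.25% → $2.95
Tennis racket $72.27: athletic equipment → 8.25% → $5.96
Wool sweater $117.10: clothing & footwear → 8% → $9.37
Wall clock $15.88: all other tangible goods → 6.25% → $0.99
Camping tent (2-person) $293.38: athletic equipment → 8.25% + 3% surcharge = 11.25% → $33.01
Stainless water bottle $36.42: all other tangible goods → 6.25% → $2.28
Blazer $74.01: clothing & footwear → 8% → $5.92
Umbrella $37.48: all other tangible goods → 6.25% → $2.34
AA batteries (8-pack) $11.25: all other tangible goods → 6.25% → $0.70
Total tax = $0.87 + $8.13 + $2.95 + $5.96 + $9.37 + $0.99 + $33.01 + $2.28 + $5.92 + $2.34 + $0.70 = $72.52

$72.52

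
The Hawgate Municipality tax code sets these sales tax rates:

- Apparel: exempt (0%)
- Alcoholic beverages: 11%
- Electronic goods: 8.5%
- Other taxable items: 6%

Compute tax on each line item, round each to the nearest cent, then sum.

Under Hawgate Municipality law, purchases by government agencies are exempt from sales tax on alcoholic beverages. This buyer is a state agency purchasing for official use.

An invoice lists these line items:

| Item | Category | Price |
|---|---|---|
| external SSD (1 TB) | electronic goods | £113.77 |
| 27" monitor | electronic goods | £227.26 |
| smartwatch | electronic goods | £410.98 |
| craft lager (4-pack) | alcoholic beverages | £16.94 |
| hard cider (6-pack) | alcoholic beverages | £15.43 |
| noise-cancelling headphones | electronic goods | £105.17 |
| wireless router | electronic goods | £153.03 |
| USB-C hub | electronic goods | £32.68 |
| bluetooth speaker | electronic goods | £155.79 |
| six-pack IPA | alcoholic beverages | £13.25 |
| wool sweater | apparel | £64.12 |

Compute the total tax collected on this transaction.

External SSD (1 TB) £113.77: electronic goods → 8.5% → £9.67
27" monitor £227.26: electronic goods → 8.5% → £19.32
Smartwatch £410.98: electronic goods → 8.5% → £34.93
Craft lager (4-pack) £16.94: alcoholic beverages, buyer-exempt → 0% → £0.00
Hard cider (6-pack) £15.43: alcoholic beverages, buyer-exempt → 0% → £0.00
Noise-cancelling headphones £105.17: electronic goods → 8.5% → £8.94
Wireless router £153.03: electronic goods → 8.5% → £13.01
USB-C hub £32.68: electronic goods → 8.5% → £2.78
Bluetooth speaker £155.79: electronic goods → 8.5% → £13.24
Six-pack IPA £13.25: alcoholic beverages, buyer-exempt → 0% → £0.00
Wool sweater £64.12: apparel → 0% → £0.00
Total tax = £9.67 + £19.32 + £34.93 + £8.94 + £13.01 + £2.78 + £13.24 = £101.89

£101.89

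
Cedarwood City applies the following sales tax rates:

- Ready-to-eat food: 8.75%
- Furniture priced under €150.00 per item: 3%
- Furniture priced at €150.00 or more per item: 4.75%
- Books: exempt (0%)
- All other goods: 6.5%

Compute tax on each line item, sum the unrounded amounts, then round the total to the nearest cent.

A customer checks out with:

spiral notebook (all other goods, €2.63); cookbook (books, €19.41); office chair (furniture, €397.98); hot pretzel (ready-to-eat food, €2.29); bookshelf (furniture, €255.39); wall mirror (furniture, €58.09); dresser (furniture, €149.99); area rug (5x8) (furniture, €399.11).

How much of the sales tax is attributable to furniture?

€56.24

Office chair €397.98: furniture, €150.00 or more → 4.75% → €18.90405
Bookshelf €255.39: furniture, €150.00 or more → 4.75% → €12.131025
Wall mirror €58.09: furniture, under €150.00 → 3% → €1.7427
Dresser €149.99: furniture, under €150.00 → 3% → €4.4997
Area rug (5x8) €399.11: furniture, €150.00 or more → 4.75% → €18.957725
Tax on furniture: unrounded sum = €56.2352 → €56.24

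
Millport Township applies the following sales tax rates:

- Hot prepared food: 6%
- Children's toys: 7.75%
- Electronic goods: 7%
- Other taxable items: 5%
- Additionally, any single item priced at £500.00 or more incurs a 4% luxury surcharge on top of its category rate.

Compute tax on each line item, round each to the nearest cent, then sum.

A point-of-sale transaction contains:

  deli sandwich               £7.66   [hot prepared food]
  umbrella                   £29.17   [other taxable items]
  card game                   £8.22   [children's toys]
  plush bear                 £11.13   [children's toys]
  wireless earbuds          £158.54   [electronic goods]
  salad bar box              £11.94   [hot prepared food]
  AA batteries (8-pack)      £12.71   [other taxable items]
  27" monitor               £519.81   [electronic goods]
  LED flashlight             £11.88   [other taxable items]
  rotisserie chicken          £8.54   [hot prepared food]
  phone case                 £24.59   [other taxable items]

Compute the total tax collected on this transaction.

Deli sandwich £7.66: hot prepared food → 6% → £0.46
Umbrella £29.17: other taxable items → 5% → £1.46
Card game £8.22: children's toys → 7.75% → £0.64
Plush bear £11.13: children's toys → 7.75% → £0.86
Wireless earbuds £158.54: electronic goods → 7% → £11.10
Salad bar box £11.94: hot prepared food → 6% → £0.72
AA batteries (8-pack) £12.71: other taxable items → 5% → £0.64
27" monitor £519.81: electronic goods → 7% + 4% surcharge = 11% → £57.18
LED flashlight £11.88: other taxable items → 5% → £0.59
Rotisserie chicken £8.54: hot prepared food → 6% → £0.51
Phone case £24.59: other taxable items → 5% → £1.23
Total tax = £0.46 + £1.46 + £0.64 + £0.86 + £11.10 + £0.72 + £0.64 + £57.18 + £0.59 + £0.51 + £1.23 = £75.39

£75.39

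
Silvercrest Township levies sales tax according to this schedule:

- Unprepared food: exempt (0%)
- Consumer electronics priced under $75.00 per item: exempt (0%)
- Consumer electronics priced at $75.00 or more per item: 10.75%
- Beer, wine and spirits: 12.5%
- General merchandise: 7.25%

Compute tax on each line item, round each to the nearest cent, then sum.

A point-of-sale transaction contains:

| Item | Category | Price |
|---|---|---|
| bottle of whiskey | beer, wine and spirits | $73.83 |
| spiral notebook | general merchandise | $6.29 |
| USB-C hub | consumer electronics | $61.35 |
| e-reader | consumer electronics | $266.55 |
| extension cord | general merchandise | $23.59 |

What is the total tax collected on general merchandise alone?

$2.17

Spiral notebook $6.29: general merchandise → 7.25% → $0.46
Extension cord $23.59: general merchandise → 7.25% → $1.71
Tax on general merchandise = $0.46 + $1.71 = $2.17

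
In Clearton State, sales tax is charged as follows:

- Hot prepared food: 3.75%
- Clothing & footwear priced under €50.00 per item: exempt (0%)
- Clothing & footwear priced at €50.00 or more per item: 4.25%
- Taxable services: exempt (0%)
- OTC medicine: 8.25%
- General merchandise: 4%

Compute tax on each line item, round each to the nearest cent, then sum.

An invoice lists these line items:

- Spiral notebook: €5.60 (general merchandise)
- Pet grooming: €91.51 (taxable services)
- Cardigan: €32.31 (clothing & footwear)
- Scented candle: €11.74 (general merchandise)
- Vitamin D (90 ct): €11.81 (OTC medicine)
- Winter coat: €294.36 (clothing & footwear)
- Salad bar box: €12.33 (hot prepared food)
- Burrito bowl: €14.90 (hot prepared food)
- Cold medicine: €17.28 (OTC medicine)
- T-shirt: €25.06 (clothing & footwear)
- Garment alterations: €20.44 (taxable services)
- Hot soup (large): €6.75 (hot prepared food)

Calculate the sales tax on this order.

€16.87

Spiral notebook €5.60: general merchandise → 4% → €0.22
Pet grooming €91.51: taxable services → 0% → €0.00
Cardigan €32.31: clothing & footwear, under €50.00 → 0% → €0.00
Scented candle €11.74: general merchandise → 4% → €0.47
Vitamin D (90 ct) €11.81: OTC medicine → 8.25% → €0.97
Winter coat €294.36: clothing & footwear, €50.00 or more → 4.25% → €12.51
Salad bar box €12.33: hot prepared food → 3.75% → €0.46
Burrito bowl €14.90: hot prepared food → 3.75% → €0.56
Cold medicine €17.28: OTC medicine → 8.25% → €1.43
T-shirt €25.06: clothing & footwear, under €50.00 → 0% → €0.00
Garment alterations €20.44: taxable services → 0% → €0.00
Hot soup (large) €6.75: hot prepared food → 3.75% → €0.25
Total tax = €0.22 + €0.47 + €0.97 + €12.51 + €0.46 + €0.56 + €1.43 + €0.25 = €16.87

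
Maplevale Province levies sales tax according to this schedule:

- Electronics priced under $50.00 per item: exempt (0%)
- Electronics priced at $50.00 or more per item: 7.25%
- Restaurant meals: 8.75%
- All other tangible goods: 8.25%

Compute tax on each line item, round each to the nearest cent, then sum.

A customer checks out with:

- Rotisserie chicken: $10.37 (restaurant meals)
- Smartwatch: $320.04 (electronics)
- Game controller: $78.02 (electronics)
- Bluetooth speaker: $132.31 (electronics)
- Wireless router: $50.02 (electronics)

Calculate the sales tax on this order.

Rotisserie chicken $10.37: restaurant meals → 8.75% → $0.91
Smartwatch $320.04: electronics, $50.00 or more → 7.25% → $23.20
Game controller $78.02: electronics, $50.00 or more → 7.25% → $5.66
Bluetooth speaker $132.31: electronics, $50.00 or more → 7.25% → $9.59
Wireless router $50.02: electronics, $50.00 or more → 7.25% → $3.63
Total tax = $0.91 + $23.20 + $5.66 + $9.59 + $3.63 = $42.99

$42.99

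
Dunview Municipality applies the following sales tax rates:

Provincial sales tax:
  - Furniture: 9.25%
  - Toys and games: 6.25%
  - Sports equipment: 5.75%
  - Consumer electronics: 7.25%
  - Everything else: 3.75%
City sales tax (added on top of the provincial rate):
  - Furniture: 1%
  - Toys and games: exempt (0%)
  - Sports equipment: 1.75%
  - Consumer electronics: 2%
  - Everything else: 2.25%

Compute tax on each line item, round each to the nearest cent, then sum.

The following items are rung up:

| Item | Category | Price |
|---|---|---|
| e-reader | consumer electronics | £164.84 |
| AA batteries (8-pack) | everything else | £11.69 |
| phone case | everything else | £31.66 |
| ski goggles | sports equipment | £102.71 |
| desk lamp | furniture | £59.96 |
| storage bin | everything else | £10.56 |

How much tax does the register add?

E-reader £164.84: consumer electronics → 7.25% + 2% city = 9.25% → £15.25
AA batteries (8-pack) £11.69: everything else → 3.75% + 2.25% city = 6% → £0.70
Phone case £31.66: everything else → 3.75% + 2.25% city = 6% → £1.90
Ski goggles £102.71: sports equipment → 5.75% + 1.75% city = 7.5% → £7.70
Desk lamp £59.96: furniture → 9.25% + 1% city = 10.25% → £6.15
Storage bin £10.56: everything else → 3.75% + 2.25% city = 6% → £0.63
Total tax = £15.25 + £0.70 + £1.90 + £7.70 + £6.15 + £0.63 = £32.33

£32.33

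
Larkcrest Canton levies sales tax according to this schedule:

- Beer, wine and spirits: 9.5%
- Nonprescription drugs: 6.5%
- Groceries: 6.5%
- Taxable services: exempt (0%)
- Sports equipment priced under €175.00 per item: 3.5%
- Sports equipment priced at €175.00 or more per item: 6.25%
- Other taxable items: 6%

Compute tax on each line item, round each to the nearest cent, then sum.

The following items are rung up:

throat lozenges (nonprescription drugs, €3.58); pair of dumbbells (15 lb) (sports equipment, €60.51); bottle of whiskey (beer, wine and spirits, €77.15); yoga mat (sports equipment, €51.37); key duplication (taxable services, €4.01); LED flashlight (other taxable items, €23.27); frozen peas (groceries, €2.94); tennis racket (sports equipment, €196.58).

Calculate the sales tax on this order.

€25.36

Throat lozenges €3.58: nonprescription drugs → 6.5% → €0.23
Pair of dumbbells (15 lb) €60.51: sports equipment, under €175.00 → 3.5% → €2.12
Bottle of whiskey €77.15: beer, wine and spirits → 9.5% → €7.33
Yoga mat €51.37: sports equipment, under €175.00 → 3.5% → €1.80
Key duplication €4.01: taxable services → 0% → €0.00
LED flashlight €23.27: other taxable items → 6% → €1.40
Frozen peas €2.94: groceries → 6.5% → €0.19
Tennis racket €196.58: sports equipment, €175.00 or more → 6.25% → €12.29
Total tax = €0.23 + €2.12 + €7.33 + €1.80 + €1.40 + €0.19 + €12.29 = €25.36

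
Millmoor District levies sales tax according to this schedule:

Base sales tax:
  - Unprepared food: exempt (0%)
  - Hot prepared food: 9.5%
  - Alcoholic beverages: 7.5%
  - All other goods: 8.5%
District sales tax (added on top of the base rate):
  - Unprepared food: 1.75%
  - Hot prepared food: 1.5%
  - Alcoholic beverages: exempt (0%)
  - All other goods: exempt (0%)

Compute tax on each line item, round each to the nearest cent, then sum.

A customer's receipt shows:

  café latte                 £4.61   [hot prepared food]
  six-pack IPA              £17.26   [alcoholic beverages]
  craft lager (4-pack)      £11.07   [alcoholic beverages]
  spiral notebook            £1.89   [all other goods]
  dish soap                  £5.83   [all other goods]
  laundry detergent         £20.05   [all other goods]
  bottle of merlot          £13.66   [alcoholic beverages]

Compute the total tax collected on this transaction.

Café latte £4.61: hot prepared food → 9.5% + 1.5% district = 11% → £0.51
Six-pack IPA £17.26: alcoholic beverages → 7.5% + 0% district = 7.5% → £1.29
Craft lager (4-pack) £11.07: alcoholic beverages → 7.5% + 0% district = 7.5% → £0.83
Spiral notebook £1.89: all other goods → 8.5% + 0% district = 8.5% → £0.16
Dish soap £5.83: all other goods → 8.5% + 0% district = 8.5% → £0.50
Laundry detergent £20.05: all other goods → 8.5% + 0% district = 8.5% → £1.70
Bottle of merlot £13.66: alcoholic beverages → 7.5% + 0% district = 7.5% → £1.02
Total tax = £0.51 + £1.29 + £0.83 + £0.16 + £0.50 + £1.70 + £1.02 = £6.01

£6.01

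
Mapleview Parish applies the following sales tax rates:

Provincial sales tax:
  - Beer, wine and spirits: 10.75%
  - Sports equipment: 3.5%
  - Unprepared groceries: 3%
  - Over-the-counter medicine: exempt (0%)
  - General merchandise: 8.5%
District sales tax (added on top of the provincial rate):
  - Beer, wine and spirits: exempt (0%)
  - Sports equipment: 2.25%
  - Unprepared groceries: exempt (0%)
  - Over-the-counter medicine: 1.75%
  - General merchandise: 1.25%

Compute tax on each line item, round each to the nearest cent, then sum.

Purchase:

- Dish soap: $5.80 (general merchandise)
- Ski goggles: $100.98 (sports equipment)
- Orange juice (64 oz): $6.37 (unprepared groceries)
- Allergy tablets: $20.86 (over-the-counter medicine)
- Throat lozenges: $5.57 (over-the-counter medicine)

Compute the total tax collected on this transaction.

Dish soap $5.80: general merchandise → 8.5% + 1.25% district = 9.75% → $0.57
Ski goggles $100.98: sports equipment → 3.5% + 2.25% district = 5.75% → $5.81
Orange juice (64 oz) $6.37: unprepared groceries → 3% + 0% district = 3% → $0.19
Allergy tablets $20.86: over-the-counter medicine → 0% + 1.75% district = 1.75% → $0.37
Throat lozenges $5.57: over-the-counter medicine → 0% + 1.75% district = 1.75% → $0.10
Total tax = $0.57 + $5.81 + $0.19 + $0.37 + $0.10 = $7.04

$7.04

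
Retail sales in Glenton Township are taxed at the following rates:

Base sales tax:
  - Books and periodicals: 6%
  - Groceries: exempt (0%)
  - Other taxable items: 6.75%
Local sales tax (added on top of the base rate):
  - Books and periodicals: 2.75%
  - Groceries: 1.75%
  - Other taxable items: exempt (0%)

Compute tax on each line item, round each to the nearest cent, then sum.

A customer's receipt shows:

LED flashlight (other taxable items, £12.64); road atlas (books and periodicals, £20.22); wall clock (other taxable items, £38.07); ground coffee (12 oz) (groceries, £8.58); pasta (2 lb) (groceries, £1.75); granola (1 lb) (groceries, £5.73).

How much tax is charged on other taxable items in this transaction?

LED flashlight £12.64: other taxable items → 6.75% + 0% local = 6.75% → £0.85
Wall clock £38.07: other taxable items → 6.75% + 0% local = 6.75% → £2.57
Tax on other taxable items = £0.85 + £2.57 = £3.42

£3.42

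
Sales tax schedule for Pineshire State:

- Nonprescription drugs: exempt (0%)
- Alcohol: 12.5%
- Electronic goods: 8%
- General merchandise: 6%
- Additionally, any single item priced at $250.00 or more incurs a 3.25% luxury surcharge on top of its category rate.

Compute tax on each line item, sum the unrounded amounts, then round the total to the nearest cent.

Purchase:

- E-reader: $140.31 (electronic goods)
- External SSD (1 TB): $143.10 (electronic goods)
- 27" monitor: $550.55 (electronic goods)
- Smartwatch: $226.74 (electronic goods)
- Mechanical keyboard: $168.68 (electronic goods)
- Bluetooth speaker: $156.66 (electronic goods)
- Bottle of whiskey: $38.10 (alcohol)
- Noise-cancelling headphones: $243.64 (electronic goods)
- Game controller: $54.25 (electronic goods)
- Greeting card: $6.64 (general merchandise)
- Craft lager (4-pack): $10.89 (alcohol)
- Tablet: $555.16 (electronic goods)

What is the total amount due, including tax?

$2516.30

E-reader $140.31: electronic goods → 8% → $11.2248
External SSD (1 TB) $143.10: electronic goods → 8% → $11.448
27" monitor $550.55: electronic goods → 8% + 3.25% surcharge = 11.25% → $61.936875
Smartwatch $226.74: electronic goods → 8% → $18.1392
Mechanical keyboard $168.68: electronic goods → 8% → $13.4944
Bluetooth speaker $156.66: electronic goods → 8% → $12.5328
Bottle of whiskey $38.10: alcohol → 12.5% → $4.7625
Noise-cancelling headphones $243.64: electronic goods → 8% → $19.4912
Game controller $54.25: electronic goods → 8% → $4.34
Greeting card $6.64: general merchandise → 6% → $0.3984
Craft lager (4-pack) $10.89: alcohol → 12.5% → $1.36125
Tablet $555.16: electronic goods → 8% + 3.25% surcharge = 11.25% → $62.4555
Subtotal = $2294.72; unrounded tax = $221.584925 → $221.58; total due = $2516.30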